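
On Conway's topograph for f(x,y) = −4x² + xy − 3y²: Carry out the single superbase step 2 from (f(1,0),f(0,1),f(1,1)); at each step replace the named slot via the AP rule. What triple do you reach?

start (-4,-3,-6) = (f(1,0),f(0,1),f(1,1))
replace slot 2: 2·((-4)+(-6)) − (-3) = -17 → (-4,-17,-6)

-4,-17,-6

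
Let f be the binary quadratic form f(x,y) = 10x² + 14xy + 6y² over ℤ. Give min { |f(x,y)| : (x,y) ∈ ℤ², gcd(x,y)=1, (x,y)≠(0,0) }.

translate: b→-6 (≡14 mod 20), so (10,14,6)→(10,-6,2)
flip: (10,-6,2)→(2,6,10)
translate: b→2 (≡6 mod 4), so (2,6,10)→(2,2,6)
reduced (well bottom): (2,2,6) with a≤c, −a<b≤a
well minimum = a = 2

2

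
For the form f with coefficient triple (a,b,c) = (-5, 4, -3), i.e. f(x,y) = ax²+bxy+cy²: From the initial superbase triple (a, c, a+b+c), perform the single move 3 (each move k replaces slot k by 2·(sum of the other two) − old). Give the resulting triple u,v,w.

start (-5,-3,-4) = (f(1,0),f(0,1),f(1,1))
replace slot 3: 2·((-5)+(-3)) − (-4) = -12 → (-5,-3,-12)

-5,-3,-12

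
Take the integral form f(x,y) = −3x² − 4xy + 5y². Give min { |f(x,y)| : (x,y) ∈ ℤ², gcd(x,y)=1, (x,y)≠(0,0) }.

descent: ρ → (5,4,-3)  [lands on river]
river: ρ → (-3,8,1)
river: ρ → (1,8,-3)
river: ρ → (-3,4,5)
river: ρ → (5,6,-2)
river: ρ → (-2,6,5)
closes: descent 1, river 6
min |a| on river = 1

1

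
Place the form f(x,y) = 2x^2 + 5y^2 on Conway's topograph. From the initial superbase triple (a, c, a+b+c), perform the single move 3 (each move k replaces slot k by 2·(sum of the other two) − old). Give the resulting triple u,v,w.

start (2,5,7) = (f(1,0),f(0,1),f(1,1))
replace slot 3: 2·(2+5) − 7 = 7 → (2,5,7)

2,5,7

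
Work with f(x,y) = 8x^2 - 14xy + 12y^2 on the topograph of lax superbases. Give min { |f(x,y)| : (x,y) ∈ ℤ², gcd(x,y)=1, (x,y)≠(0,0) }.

translate: b→2 (≡-14 mod 16), so (8,-14,12)→(8,2,6)
flip: (8,2,6)→(6,-2,8)
reduced (well bottom): (6,-2,8) with a≤c, −a<b≤a
well minimum = a = 6

6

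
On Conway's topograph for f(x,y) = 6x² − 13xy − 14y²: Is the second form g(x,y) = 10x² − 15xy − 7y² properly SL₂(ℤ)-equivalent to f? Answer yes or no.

D₁ = 505, D₂ = 505
river cycle of f (length 8): (-14, 13, 6), (6, 11, -16), (-16, 21, 1), (1, 21, -16), (-16, 11, 6), (6, 13, -14), (-14, 15, 5), (5, 15, -14)
river cycle of g (length 8): (-7, 15, 10), (10, 5, -12), (-12, 19, 3), (3, 17, -18), (-18, 19, 2), (2, 21, -8), (-8, 11, 12), (12, 13, -7)
cycles differ ⇒ inequivalent

no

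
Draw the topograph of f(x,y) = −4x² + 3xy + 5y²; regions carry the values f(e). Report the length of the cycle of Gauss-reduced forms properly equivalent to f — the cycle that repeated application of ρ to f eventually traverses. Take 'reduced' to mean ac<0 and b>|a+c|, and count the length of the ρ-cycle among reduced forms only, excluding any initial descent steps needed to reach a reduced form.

D = 89, ⌊√D⌋ = 9
river: ρ → (5,7,-2)
river: ρ → (-2,9,1)
river: ρ → (1,9,-2)
river: ρ → (-2,7,5)
river: ρ → (5,3,-4)
river: ρ → (-4,5,4)
river: ρ → (4,3,-5)
river: ρ → (-5,7,2)
river: ρ → (2,9,-1)
river: ρ → (-1,9,2)
river: ρ → (2,7,-5)
river: ρ → (-5,3,4)
river: ρ → (4,5,-4)
river: ρ → (-4,3,5)
ρ-cycle length = 14 (tail of 0 descent steps not counted)

14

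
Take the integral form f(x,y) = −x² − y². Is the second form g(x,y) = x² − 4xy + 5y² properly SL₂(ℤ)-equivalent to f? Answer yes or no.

D₁ = -4, D₂ = -4
f is negative-definite; reduce −f:
−f: reduced (well bottom): (1,0,1) with a≤c, −a<b≤a
flip sign back: reduced form of f is (-1,0,-1)
g: translate: b→0 (≡-4 mod 2), so (1,-4,5)→(1,0,1)
g: reduced (well bottom): (1,0,1) with a≤c, −a<b≤a
reduced forms (-1, 0, -1) vs (1, 0, 1) ⇒ inequivalent

no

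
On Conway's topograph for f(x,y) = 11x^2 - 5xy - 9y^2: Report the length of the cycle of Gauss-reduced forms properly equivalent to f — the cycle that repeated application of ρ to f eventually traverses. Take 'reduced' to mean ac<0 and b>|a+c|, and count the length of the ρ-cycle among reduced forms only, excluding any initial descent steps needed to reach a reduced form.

D = 421, ⌊√D⌋ = 20
descent: ρ → (-9,5,11)  [lands on river]
river: ρ → (11,17,-3)
river: ρ → (-3,19,5)
river: ρ → (5,11,-15)
river: ρ → (-15,19,1)
river: ρ → (1,19,-15)
river: ρ → (-15,11,5)
river: ρ → (5,19,-3)
river: ρ → (-3,17,11)
river: ρ → (11,5,-9)
river: ρ → (-9,13,7)
river: ρ → (7,15,-7)
river: ρ → (-7,13,9)
river: ρ → (9,5,-11)
river: ρ → (-11,17,3)
river: ρ → (3,19,-5)
river: ρ → (-5,11,15)
river: ρ → (15,19,-1)
river: ρ → (-1,19,15)
river: ρ → (15,11,-5)
river: ρ → (-5,19,3)
river: ρ → (3,17,-11)
river: ρ → (-11,5,9)
river: ρ → (9,13,-7)
river: ρ → (-7,15,7)
river: ρ → (7,13,-9)
ρ-cycle length = 26 (tail of 1 descent step not counted)

26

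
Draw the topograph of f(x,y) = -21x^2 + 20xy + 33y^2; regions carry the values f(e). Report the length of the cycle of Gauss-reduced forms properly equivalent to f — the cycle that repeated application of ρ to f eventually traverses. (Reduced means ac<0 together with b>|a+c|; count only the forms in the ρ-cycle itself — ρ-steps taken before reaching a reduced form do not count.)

D = 3172, ⌊√D⌋ = 56
river: ρ → (33,46,-8)
river: ρ → (-8,50,21)
river: ρ → (21,34,-24)
river: ρ → (-24,14,31)
river: ρ → (31,48,-7)
river: ρ → (-7,50,24)
river: ρ → (24,46,-11)
river: ρ → (-11,42,32)
river: ρ → (32,22,-21)
river: ρ → (-21,20,33)
ρ-cycle length = 10 (tail of 0 descent steps not counted)

10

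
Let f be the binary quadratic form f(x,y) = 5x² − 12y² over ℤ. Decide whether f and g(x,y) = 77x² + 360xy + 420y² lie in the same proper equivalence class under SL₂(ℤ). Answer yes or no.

D₁ = 240, D₂ = 240
river cycle of f (length 6): (5, 10, -7), (-7, 4, 8), (8, 12, -3), (-3, 12, 8), (8, 4, -7), (-7, 10, 5)
river cycle of g (length 6): (8, 12, -3), (-3, 12, 8), (8, 4, -7), (-7, 10, 5), (5, 10, -7), (-7, 4, 8)
cycles coincide ⇒ equivalent

yes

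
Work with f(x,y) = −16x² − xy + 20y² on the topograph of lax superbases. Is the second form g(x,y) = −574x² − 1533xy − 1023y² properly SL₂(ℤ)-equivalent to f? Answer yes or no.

D₁ = 1281, D₂ = 1281
river cycle of f (length 18): (-16, 31, 5), (5, 29, -22), (-22, 15, 12), (12, 33, -4), (-4, 31, 20), (20, 9, -15), (-15, 21, 14), (14, 35, -1), (-1, 35, 14), (14, 21, -15), … (8 more)
river cycle of g (length 18): (5, 29, -22), (-22, 15, 12), (12, 33, -4), (-4, 31, 20), (20, 9, -15), (-15, 21, 14), (14, 35, -1), (-1, 35, 14), (14, 21, -15), (-15, 9, 20), … (8 more)
cycles coincide ⇒ equivalent

yes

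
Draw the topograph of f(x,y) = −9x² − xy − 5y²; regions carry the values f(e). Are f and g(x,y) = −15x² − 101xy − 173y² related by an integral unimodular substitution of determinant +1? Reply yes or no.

D₁ = -179, D₂ = -179
f is negative-definite; reduce −f:
−f: flip: (9,1,5)→(5,-1,9)
−f: reduced (well bottom): (5,-1,9) with a≤c, −a<b≤a
flip sign back: reduced form of f is (-5,1,-9)
g is negative-definite; reduce −g:
−g: translate: b→11 (≡101 mod 30), so (15,101,173)→(15,11,5)
−g: flip: (15,11,5)→(5,-11,15)
−g: translate: b→-1 (≡-11 mod 10), so (5,-11,15)→(5,-1,9)
−g: reduced (well bottom): (5,-1,9) with a≤c, −a<b≤a
flip sign back: reduced form of g is (-5,1,-9)
reduced forms (-5, 1, -9) vs (-5, 1, -9) ⇒ equivalent

yes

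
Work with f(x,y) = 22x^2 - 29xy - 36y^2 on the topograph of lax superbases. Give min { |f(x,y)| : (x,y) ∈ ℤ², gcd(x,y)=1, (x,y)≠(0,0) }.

descent: ρ → (-36,29,22)  [lands on river]
river: ρ → (22,59,-6)
river: ρ → (-6,61,12)
river: ρ → (12,59,-11)
river: ρ → (-11,51,32)
river: ρ → (32,13,-30)
river: ρ → (-30,47,15)
river: ρ → (15,43,-36)
closes: descent 1, river 8
min |a| on river = 6

6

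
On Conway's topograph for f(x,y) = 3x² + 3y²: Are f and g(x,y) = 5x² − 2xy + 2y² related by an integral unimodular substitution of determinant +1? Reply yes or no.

D₁ = -36, D₂ = -36
f: reduced (well bottom): (3,0,3) with a≤c, −a<b≤a
g: flip: (5,-2,2)→(2,2,5)
g: reduced (well bottom): (2,2,5) with a≤c, −a<b≤a
reduced forms (3, 0, 3) vs (2, 2, 5) ⇒ inequivalent

no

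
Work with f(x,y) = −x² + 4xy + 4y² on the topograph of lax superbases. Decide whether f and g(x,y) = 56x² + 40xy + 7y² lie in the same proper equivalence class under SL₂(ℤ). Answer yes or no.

D₁ = 32, D₂ = 32
river cycle of f (length 2): (4, 4, -1), (-1, 4, 4)
river cycle of g (length 2): (-1, 4, 4), (4, 4, -1)
cycles coincide ⇒ equivalent

yes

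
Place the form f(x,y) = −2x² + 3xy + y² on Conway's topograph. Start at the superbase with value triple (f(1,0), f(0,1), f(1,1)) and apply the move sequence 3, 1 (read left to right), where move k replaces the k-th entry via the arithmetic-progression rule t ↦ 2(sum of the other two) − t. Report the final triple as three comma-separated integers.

start (-2,1,2) = (f(1,0),f(0,1),f(1,1))
replace slot 3: 2·((-2)+1) − 2 = -4 → (-2,1,-4)
replace slot 1: 2·(1+(-4)) − (-2) = -4 → (-4,1,-4)

-4,1,-4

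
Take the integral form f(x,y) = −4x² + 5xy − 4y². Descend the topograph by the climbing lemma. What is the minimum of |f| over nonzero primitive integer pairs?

translate: b→3 (≡-5 mod 8), so (4,-5,4)→(4,3,3)
flip: (4,3,3)→(3,-3,4)
translate: b→3 (≡-3 mod 6), so (3,-3,4)→(3,3,4)
reduced (well bottom): (3,3,4) with a≤c, −a<b≤a
well minimum |f| = |-3| = 3 (negative-definite)

3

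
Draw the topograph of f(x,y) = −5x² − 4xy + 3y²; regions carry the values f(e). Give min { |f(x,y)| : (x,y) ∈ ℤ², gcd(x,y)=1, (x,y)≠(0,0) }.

descent: ρ → (3,4,-5)  [lands on river]
river: ρ → (-5,6,2)
river: ρ → (2,6,-5)
river: ρ → (-5,4,3)
river: ρ → (3,8,-1)
river: ρ → (-1,8,3)
closes: descent 1, river 6
min |a| on river = 1

1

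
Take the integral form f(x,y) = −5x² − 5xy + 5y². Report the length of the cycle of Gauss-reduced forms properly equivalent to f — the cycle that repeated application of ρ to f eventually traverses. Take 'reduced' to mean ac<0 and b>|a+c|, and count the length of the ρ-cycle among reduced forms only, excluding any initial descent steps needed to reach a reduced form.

D = 125, ⌊√D⌋ = 11
descent: ρ → (5,5,-5)  [lands on river]
river: ρ → (-5,5,5)
ρ-cycle length = 2 (tail of 1 descent step not counted)

2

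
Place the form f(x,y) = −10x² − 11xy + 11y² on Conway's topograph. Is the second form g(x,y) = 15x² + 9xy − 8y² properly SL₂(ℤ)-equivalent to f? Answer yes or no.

D₁ = 561, D₂ = 561
river cycle of f (length 16): (11, 11, -10), (-10, 9, 12), (12, 15, -7), (-7, 13, 14), (14, 15, -6), (-6, 21, 5), (5, 19, -10), (-10, 21, 3), (3, 21, -10), (-10, 19, 5), … (6 more)
river cycle of g (length 10): (-8, 23, 1), (1, 23, -8), (-8, 9, 15), (15, 21, -2), (-2, 23, 4), (4, 17, -17), (-17, 17, 4), (4, 23, -2), (-2, 21, 15), (15, 9, -8)
cycles differ ⇒ inequivalent

no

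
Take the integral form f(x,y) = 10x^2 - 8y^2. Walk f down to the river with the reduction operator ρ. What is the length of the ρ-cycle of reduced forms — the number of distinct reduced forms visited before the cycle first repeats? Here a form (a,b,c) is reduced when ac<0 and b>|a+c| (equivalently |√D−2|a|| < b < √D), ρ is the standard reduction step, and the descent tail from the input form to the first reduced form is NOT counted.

D = 320, ⌊√D⌋ = 17
descent: ρ → (-8,16,2)  [lands on river]
river: ρ → (2,16,-8)
ρ-cycle length = 2 (tail of 1 descent step not counted)

2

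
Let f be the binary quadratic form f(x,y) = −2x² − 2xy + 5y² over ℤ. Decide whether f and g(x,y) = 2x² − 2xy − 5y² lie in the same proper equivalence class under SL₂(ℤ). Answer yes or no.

D₁ = 44, D₂ = 44
river cycle of f (length 2): (-2, 6, 1), (1, 6, -2)
river cycle of g (length 2): (2, 6, -1), (-1, 6, 2)
cycles differ ⇒ inequivalent

no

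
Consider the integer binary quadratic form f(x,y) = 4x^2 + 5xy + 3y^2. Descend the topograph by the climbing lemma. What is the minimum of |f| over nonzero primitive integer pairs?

translate: b→-3 (≡5 mod 8), so (4,5,3)→(4,-3,2)
flip: (4,-3,2)→(2,3,4)
translate: b→-1 (≡3 mod 4), so (2,3,4)→(2,-1,3)
reduced (well bottom): (2,-1,3) with a≤c, −a<b≤a
well minimum = a = 2

2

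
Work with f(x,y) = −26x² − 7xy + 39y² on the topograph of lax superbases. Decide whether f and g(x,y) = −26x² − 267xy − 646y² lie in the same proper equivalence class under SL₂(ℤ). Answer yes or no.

D₁ = 4105, D₂ = 4105
river cycle of f (length 44): (-26, 45, 20), (20, 35, -36), (-36, 37, 19), (19, 39, -34), (-34, 29, 24), (24, 19, -39), (-39, 59, 4), (4, 61, -24), (-24, 35, 30), (30, 25, -29), … (34 more)
river cycle of g (length 44): (-26, 45, 20), (20, 35, -36), (-36, 37, 19), (19, 39, -34), (-34, 29, 24), (24, 19, -39), (-39, 59, 4), (4, 61, -24), (-24, 35, 30), (30, 25, -29), … (34 more)
cycles coincide ⇒ equivalent

yes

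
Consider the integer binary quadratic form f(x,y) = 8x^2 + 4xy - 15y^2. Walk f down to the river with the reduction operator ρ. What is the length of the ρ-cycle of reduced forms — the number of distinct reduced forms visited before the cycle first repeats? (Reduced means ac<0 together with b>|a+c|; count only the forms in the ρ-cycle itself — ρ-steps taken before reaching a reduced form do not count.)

D = 496, ⌊√D⌋ = 22
descent: ρ → (-15,-4,8)
descent: ρ → (8,20,-3)  [lands on river]
river: ρ → (-3,22,1)
river: ρ → (1,22,-3)
river: ρ → (-3,20,8)
river: ρ → (8,12,-11)
river: ρ → (-11,10,9)
river: ρ → (9,8,-12)
river: ρ → (-12,16,5)
river: ρ → (5,14,-15)
river: ρ → (-15,16,4)
river: ρ → (4,16,-15)
river: ρ → (-15,14,5)
river: ρ → (5,16,-12)
river: ρ → (-12,8,9)
river: ρ → (9,10,-11)
river: ρ → (-11,12,8)
ρ-cycle length = 16 (tail of 2 descent steps not counted)

16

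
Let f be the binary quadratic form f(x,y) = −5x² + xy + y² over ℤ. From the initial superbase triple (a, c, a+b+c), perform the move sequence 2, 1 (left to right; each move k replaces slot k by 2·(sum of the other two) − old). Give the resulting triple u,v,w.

start (-5,1,-3) = (f(1,0),f(0,1),f(1,1))
replace slot 2: 2·((-5)+(-3)) − 1 = -17 → (-5,-17,-3)
replace slot 1: 2·((-17)+(-3)) − (-5) = -35 → (-35,-17,-3)

-35,-17,-3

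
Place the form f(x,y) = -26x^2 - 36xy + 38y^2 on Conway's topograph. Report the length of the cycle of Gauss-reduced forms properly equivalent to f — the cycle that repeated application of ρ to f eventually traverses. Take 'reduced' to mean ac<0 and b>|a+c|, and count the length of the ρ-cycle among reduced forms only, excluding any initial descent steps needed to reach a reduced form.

D = 5248, ⌊√D⌋ = 72
descent: ρ → (38,36,-26)  [lands on river]
river: ρ → (-26,68,6)
river: ρ → (6,64,-48)
river: ρ → (-48,32,22)
river: ρ → (22,56,-24)
river: ρ → (-24,40,38)
ρ-cycle length = 6 (tail of 1 descent step not counted)

6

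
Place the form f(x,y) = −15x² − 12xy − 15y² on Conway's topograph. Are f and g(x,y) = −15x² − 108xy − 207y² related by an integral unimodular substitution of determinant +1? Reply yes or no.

D₁ = -756, D₂ = -756
f is negative-definite; reduce −f:
−f: reduced (well bottom): (15,12,15) with a≤c, −a<b≤a
flip sign back: reduced form of f is (-15,-12,-15)
g is negative-definite; reduce −g:
−g: translate: b→-12 (≡108 mod 30), so (15,108,207)→(15,-12,15)
−g: flip: (15,-12,15)→(15,12,15)
−g: reduced (well bottom): (15,12,15) with a≤c, −a<b≤a
flip sign back: reduced form of g is (-15,-12,-15)
reduced forms (-15, -12, -15) vs (-15, -12, -15) ⇒ equivalent

yes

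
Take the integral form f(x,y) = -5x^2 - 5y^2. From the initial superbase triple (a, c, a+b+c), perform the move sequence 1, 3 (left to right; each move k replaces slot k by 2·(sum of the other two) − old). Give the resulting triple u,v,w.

start (-5,-5,-10) = (f(1,0),f(0,1),f(1,1))
replace slot 1: 2·((-5)+(-10)) − (-5) = -25 → (-25,-5,-10)
replace slot 3: 2·((-25)+(-5)) − (-10) = -50 → (-25,-5,-50)

-25,-5,-50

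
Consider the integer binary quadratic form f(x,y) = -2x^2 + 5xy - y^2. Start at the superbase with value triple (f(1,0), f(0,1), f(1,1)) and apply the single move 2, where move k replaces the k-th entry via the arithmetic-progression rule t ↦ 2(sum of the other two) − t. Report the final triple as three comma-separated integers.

start (-2,-1,2) = (f(1,0),f(0,1),f(1,1))
replace slot 2: 2·((-2)+2) − (-1) = 1 → (-2,1,2)

-2,1,2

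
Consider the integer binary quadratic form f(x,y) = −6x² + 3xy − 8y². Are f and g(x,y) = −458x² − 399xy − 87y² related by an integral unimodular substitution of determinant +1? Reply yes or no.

D₁ = -183, D₂ = -183
f is negative-definite; reduce −f:
−f: reduced (well bottom): (6,-3,8) with a≤c, −a<b≤a
flip sign back: reduced form of f is (-6,3,-8)
g is negative-definite; reduce −g:
−g: flip: (458,399,87)→(87,-399,458)
−g: translate: b→-51 (≡-399 mod 174), so (87,-399,458)→(87,-51,8)
−g: flip: (87,-51,8)→(8,51,87)
−g: translate: b→3 (≡51 mod 16), so (8,51,87)→(8,3,6)
−g: flip: (8,3,6)→(6,-3,8)
−g: reduced (well bottom): (6,-3,8) with a≤c, −a<b≤a
flip sign back: reduced form of g is (-6,3,-8)
reduced forms (-6, 3, -8) vs (-6, 3, -8) ⇒ equivalent

yes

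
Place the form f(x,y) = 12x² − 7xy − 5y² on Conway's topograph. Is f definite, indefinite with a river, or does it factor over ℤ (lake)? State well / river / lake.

D = b²−4ac = (-7)² − 4·12·(-5) = 289
D = 17² is a perfect square ⇒ form factors over ℤ ⇒ lakes

lake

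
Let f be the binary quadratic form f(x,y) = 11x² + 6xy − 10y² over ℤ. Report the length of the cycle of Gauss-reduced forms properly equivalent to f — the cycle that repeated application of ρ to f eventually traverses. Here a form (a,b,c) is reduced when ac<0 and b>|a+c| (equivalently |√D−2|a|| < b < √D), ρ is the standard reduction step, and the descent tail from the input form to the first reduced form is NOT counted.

D = 476, ⌊√D⌋ = 21
river: ρ → (-10,14,7)
river: ρ → (7,14,-10)
river: ρ → (-10,6,11)
river: ρ → (11,16,-5)
river: ρ → (-5,14,14)
river: ρ → (14,14,-5)
river: ρ → (-5,16,11)
river: ρ → (11,6,-10)
ρ-cycle length = 8 (tail of 0 descent steps not counted)

8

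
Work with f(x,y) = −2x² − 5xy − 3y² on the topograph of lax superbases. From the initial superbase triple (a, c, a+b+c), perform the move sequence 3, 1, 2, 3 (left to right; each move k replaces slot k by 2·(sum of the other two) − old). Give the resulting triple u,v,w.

start (-2,-3,-10) = (f(1,0),f(0,1),f(1,1))
replace slot 3: 2·((-2)+(-3)) − (-10) = 0 → (-2,-3,0)
replace slot 1: 2·((-3)+0) − (-2) = -4 → (-4,-3,0)
replace slot 2: 2·((-4)+0) − (-3) = -5 → (-4,-5,0)
replace slot 3: 2·((-4)+(-5)) − 0 = -18 → (-4,-5,-18)

-4,-5,-18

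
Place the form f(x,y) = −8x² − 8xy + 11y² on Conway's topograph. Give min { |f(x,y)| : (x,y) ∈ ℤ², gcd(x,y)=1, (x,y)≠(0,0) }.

descent: ρ → (11,8,-8)  [lands on river]
river: ρ → (-8,8,11)
river: ρ → (11,14,-5)
river: ρ → (-5,16,8)
river: ρ → (8,16,-5)
river: ρ → (-5,14,11)
closes: descent 1, river 6
min |a| on river = 5

5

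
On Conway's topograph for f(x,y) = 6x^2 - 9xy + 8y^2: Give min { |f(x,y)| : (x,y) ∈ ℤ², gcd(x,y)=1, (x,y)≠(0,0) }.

translate: b→3 (≡-9 mod 12), so (6,-9,8)→(6,3,5)
flip: (6,3,5)→(5,-3,6)
reduced (well bottom): (5,-3,6) with a≤c, −a<b≤a
well minimum = a = 5

5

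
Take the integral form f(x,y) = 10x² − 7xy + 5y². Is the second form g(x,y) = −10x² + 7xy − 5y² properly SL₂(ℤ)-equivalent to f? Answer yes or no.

D₁ = -151, D₂ = -151
f: flip: (10,-7,5)→(5,7,10)
f: translate: b→-3 (≡7 mod 10), so (5,7,10)→(5,-3,8)
f: reduced (well bottom): (5,-3,8) with a≤c, −a<b≤a
g is negative-definite; reduce −g:
−g: flip: (10,-7,5)→(5,7,10)
−g: translate: b→-3 (≡7 mod 10), so (5,7,10)→(5,-3,8)
−g: reduced (well bottom): (5,-3,8) with a≤c, −a<b≤a
flip sign back: reduced form of g is (-5,3,-8)
reduced forms (5, -3, 8) vs (-5, 3, -8) ⇒ inequivalent

no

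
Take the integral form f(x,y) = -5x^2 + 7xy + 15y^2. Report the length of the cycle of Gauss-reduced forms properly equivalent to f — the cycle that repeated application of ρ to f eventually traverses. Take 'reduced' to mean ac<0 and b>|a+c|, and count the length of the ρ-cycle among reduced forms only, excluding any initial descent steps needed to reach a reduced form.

D = 349, ⌊√D⌋ = 18
descent: ρ → (15,-7,-5)
descent: ρ → (-5,17,3)  [lands on river]
river: ρ → (3,13,-15)
river: ρ → (-15,17,1)
river: ρ → (1,17,-15)
river: ρ → (-15,13,3)
river: ρ → (3,17,-5)
river: ρ → (-5,13,9)
river: ρ → (9,5,-9)
river: ρ → (-9,13,5)
river: ρ → (5,17,-3)
river: ρ → (-3,13,15)
river: ρ → (15,17,-1)
river: ρ → (-1,17,15)
river: ρ → (15,13,-3)
river: ρ → (-3,17,5)
river: ρ → (5,13,-9)
river: ρ → (-9,5,9)
river: ρ → (9,13,-5)
ρ-cycle length = 18 (tail of 2 descent steps not counted)

18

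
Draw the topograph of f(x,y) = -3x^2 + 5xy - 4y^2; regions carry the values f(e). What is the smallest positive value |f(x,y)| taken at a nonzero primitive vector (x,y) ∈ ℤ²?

translate: b→1 (≡-5 mod 6), so (3,-5,4)→(3,1,2)
flip: (3,1,2)→(2,-1,3)
reduced (well bottom): (2,-1,3) with a≤c, −a<b≤a
well minimum |f| = |-2| = 2 (negative-definite)

2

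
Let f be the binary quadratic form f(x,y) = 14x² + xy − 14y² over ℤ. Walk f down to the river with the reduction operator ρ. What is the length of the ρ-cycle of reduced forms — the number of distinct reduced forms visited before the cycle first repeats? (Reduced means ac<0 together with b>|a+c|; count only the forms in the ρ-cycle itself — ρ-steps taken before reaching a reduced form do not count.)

D = 785, ⌊√D⌋ = 28
river: ρ → (-14,27,1)
river: ρ → (1,27,-14)
river: ρ → (-14,1,14)
river: ρ → (14,27,-1)
river: ρ → (-1,27,14)
river: ρ → (14,1,-14)
ρ-cycle length = 6 (tail of 0 descent steps not counted)

6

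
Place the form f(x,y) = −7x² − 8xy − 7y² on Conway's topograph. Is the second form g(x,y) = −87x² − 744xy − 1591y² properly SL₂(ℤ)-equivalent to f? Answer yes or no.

D₁ = -132, D₂ = -132
f is negative-definite; reduce −f:
−f: translate: b→-6 (≡8 mod 14), so (7,8,7)→(7,-6,6)
−f: flip: (7,-6,6)→(6,6,7)
−f: reduced (well bottom): (6,6,7) with a≤c, −a<b≤a
flip sign back: reduced form of f is (-6,-6,-7)
g is negative-definite; reduce −g:
−g: translate: b→48 (≡744 mod 174), so (87,744,1591)→(87,48,7)
−g: flip: (87,48,7)→(7,-48,87)
−g: translate: b→-6 (≡-48 mod 14), so (7,-48,87)→(7,-6,6)
−g: flip: (7,-6,6)→(6,6,7)
−g: reduced (well bottom): (6,6,7) with a≤c, −a<b≤a
flip sign back: reduced form of g is (-6,-6,-7)
reduced forms (-6, -6, -7) vs (-6, -6, -7) ⇒ equivalent

yes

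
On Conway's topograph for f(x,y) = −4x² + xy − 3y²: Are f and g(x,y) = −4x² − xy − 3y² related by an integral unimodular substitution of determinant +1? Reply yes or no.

D₁ = -47, D₂ = -47
f is negative-definite; reduce −f:
−f: flip: (4,-1,3)→(3,1,4)
−f: reduced (well bottom): (3,1,4) with a≤c, −a<b≤a
flip sign back: reduced form of f is (-3,-1,-4)
g is negative-definite; reduce −g:
−g: flip: (4,1,3)→(3,-1,4)
−g: reduced (well bottom): (3,-1,4) with a≤c, −a<b≤a
flip sign back: reduced form of g is (-3,1,-4)
reduced forms (-3, -1, -4) vs (-3, 1, -4) ⇒ inequivalent

no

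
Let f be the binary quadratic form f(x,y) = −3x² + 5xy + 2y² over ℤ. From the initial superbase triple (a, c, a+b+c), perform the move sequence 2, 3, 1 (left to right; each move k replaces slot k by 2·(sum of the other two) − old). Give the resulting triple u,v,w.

start (-3,2,4) = (f(1,0),f(0,1),f(1,1))
replace slot 2: 2·((-3)+4) − 2 = 0 → (-3,0,4)
replace slot 3: 2·((-3)+0) − 4 = -10 → (-3,0,-10)
replace slot 1: 2·(0+(-10)) − (-3) = -17 → (-17,0,-10)

-17,0,-10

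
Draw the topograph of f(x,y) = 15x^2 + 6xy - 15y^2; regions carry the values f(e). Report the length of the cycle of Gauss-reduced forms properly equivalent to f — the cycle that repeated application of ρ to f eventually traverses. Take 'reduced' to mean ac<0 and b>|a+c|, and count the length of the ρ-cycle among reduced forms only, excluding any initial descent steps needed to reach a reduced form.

D = 936, ⌊√D⌋ = 30
river: ρ → (-15,24,6)
river: ρ → (6,24,-15)
river: ρ → (-15,6,15)
river: ρ → (15,24,-6)
river: ρ → (-6,24,15)
river: ρ → (15,6,-15)
ρ-cycle length = 6 (tail of 0 descent steps not counted)

6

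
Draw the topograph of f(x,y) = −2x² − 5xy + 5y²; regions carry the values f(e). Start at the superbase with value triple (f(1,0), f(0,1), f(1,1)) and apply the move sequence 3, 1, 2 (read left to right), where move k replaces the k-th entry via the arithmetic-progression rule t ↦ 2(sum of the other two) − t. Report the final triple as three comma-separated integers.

start (-2,5,-2) = (f(1,0),f(0,1),f(1,1))
replace slot 3: 2·((-2)+5) − (-2) = 8 → (-2,5,8)
replace slot 1: 2·(5+8) − (-2) = 28 → (28,5,8)
replace slot 2: 2·(28+8) − 5 = 67 → (28,67,8)

28,67,8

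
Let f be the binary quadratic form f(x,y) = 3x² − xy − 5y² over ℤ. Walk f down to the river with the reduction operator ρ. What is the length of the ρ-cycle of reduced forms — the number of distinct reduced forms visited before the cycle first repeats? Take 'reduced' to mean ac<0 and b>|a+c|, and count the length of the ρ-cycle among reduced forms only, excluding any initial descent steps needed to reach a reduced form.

D = 61, ⌊√D⌋ = 7
descent: ρ → (-5,1,3)
descent: ρ → (3,5,-3)  [lands on river]
river: ρ → (-3,7,1)
river: ρ → (1,7,-3)
river: ρ → (-3,5,3)
river: ρ → (3,7,-1)
river: ρ → (-1,7,3)
ρ-cycle length = 6 (tail of 2 descent steps not counted)

6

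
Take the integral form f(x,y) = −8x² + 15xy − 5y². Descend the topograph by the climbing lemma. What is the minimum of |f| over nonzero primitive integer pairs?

descent: ρ → (-5,5,2)  [lands on river]
river: ρ → (2,7,-2)
river: ρ → (-2,5,5)
river: ρ → (5,5,-2)
river: ρ → (-2,7,2)
river: ρ → (2,5,-5)
closes: descent 1, river 6
min |a| on river = 2

2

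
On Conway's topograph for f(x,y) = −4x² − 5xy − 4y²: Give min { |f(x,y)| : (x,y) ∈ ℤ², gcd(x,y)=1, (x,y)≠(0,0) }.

translate: b→-3 (≡5 mod 8), so (4,5,4)→(4,-3,3)
flip: (4,-3,3)→(3,3,4)
reduced (well bottom): (3,3,4) with a≤c, −a<b≤a
well minimum |f| = |-3| = 3 (negative-definite)

3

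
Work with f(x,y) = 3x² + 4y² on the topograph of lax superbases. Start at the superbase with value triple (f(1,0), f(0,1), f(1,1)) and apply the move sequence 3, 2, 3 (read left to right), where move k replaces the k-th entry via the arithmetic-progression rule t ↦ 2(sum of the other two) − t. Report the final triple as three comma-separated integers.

start (3,4,7) = (f(1,0),f(0,1),f(1,1))
replace slot 3: 2·(3+4) − 7 = 7 → (3,4,7)
replace slot 2: 2·(3+7) − 4 = 16 → (3,16,7)
replace slot 3: 2·(3+16) − 7 = 31 → (3,16,31)

3,16,31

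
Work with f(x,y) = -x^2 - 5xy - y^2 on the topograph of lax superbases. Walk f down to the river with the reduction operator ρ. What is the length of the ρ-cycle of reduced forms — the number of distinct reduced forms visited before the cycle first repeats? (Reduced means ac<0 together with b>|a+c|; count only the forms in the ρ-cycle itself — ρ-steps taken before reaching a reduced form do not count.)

D = 21, ⌊√D⌋ = 4
descent: ρ → (-1,3,3)  [lands on river]
river: ρ → (3,3,-1)
ρ-cycle length = 2 (tail of 1 descent step not counted)

2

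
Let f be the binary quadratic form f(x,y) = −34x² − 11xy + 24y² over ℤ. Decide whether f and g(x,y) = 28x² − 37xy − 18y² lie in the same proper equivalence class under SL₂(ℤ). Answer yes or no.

D₁ = 3385, D₂ = 3385
river cycle of f (length 78): (24, 11, -34), (-34, 57, 1), (1, 57, -34), (-34, 11, 24), (24, 37, -21), (-21, 47, 14), (14, 37, -36), (-36, 35, 15), (15, 55, -6), (-6, 53, 24), … (68 more)
river cycle of g (length 82): (-18, 37, 28), (28, 19, -27), (-27, 35, 20), (20, 45, -17), (-17, 57, 2), (2, 55, -45), (-45, 35, 12), (12, 37, -42), (-42, 47, 7), (7, 51, -28), … (72 more)
cycles differ ⇒ inequivalent

no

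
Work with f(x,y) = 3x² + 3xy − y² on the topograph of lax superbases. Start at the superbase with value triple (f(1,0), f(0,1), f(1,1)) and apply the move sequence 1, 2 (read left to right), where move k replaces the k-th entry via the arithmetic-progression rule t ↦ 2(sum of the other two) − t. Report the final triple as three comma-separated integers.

start (3,-1,5) = (f(1,0),f(0,1),f(1,1))
replace slot 1: 2·((-1)+5) − 3 = 5 → (5,-1,5)
replace slot 2: 2·(5+5) − (-1) = 21 → (5,21,5)

5,21,5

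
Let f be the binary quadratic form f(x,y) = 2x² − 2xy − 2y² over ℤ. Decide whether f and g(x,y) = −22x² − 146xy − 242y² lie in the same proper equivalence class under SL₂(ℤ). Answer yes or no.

D₁ = 20, D₂ = 20
river cycle of f (length 2): (-2, 2, 2), (2, 2, -2)
river cycle of g (length 2): (-2, 2, 2), (2, 2, -2)
cycles coincide ⇒ equivalent

yes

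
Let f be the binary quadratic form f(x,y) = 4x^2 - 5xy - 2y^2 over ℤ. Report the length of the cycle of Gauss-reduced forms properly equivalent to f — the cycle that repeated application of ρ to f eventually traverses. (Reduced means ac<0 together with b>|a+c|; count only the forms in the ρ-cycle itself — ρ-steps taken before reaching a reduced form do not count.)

D = 57, ⌊√D⌋ = 7
descent: ρ → (-2,5,4)  [lands on river]
river: ρ → (4,3,-3)
river: ρ → (-3,3,4)
river: ρ → (4,5,-2)
river: ρ → (-2,7,1)
river: ρ → (1,7,-2)
ρ-cycle length = 6 (tail of 1 descent step not counted)

6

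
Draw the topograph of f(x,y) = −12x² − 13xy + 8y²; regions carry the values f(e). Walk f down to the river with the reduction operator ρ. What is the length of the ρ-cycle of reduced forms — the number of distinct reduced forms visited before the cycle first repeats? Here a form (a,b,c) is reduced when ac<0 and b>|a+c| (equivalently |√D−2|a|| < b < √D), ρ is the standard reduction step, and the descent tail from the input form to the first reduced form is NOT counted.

D = 553, ⌊√D⌋ = 23
descent: ρ → (8,13,-12)  [lands on river]
river: ρ → (-12,11,9)
river: ρ → (9,7,-14)
river: ρ → (-14,21,2)
river: ρ → (2,23,-3)
river: ρ → (-3,19,16)
river: ρ → (16,13,-6)
river: ρ → (-6,23,1)
river: ρ → (1,23,-6)
river: ρ → (-6,13,16)
river: ρ → (16,19,-3)
river: ρ → (-3,23,2)
river: ρ → (2,21,-14)
river: ρ → (-14,7,9)
river: ρ → (9,11,-12)
river: ρ → (-12,13,8)
river: ρ → (8,19,-6)
river: ρ → (-6,17,11)
river: ρ → (11,5,-12)
river: ρ → (-12,19,4)
river: ρ → (4,21,-7)
river: ρ → (-7,21,4)
river: ρ → (4,19,-12)
river: ρ → (-12,5,11)
river: ρ → (11,17,-6)
river: ρ → (-6,19,8)
ρ-cycle length = 26 (tail of 1 descent step not counted)

26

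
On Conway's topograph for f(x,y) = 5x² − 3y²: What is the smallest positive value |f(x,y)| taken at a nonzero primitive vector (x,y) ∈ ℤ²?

descent: ρ → (-3,6,2)  [lands on river]
river: ρ → (2,6,-3)
closes: descent 1, river 2
min |a| on river = 2

2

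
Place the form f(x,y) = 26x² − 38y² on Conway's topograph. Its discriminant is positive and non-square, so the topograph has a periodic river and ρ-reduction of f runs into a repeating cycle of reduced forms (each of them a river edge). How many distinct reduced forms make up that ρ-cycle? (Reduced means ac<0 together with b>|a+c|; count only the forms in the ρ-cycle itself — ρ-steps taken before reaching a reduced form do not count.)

D = 3952, ⌊√D⌋ = 62
descent: ρ → (-38,0,26)
descent: ρ → (26,52,-12)  [lands on river]
river: ρ → (-12,44,42)
river: ρ → (42,40,-14)
river: ρ → (-14,44,36)
river: ρ → (36,28,-22)
river: ρ → (-22,60,4)
river: ρ → (4,60,-22)
river: ρ → (-22,28,36)
river: ρ → (36,44,-14)
river: ρ → (-14,40,42)
river: ρ → (42,44,-12)
river: ρ → (-12,52,26)
ρ-cycle length = 12 (tail of 2 descent steps not counted)

12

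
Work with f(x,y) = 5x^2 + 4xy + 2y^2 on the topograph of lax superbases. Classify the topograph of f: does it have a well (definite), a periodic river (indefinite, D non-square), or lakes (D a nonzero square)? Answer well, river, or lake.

D = b²−4ac = 4² − 4·5·2 = -24
D < 0 ⇒ definite ⇒ every region one sign ⇒ single well

well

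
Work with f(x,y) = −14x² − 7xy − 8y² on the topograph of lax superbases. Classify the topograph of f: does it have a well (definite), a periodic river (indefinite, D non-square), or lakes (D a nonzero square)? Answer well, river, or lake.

D = b²−4ac = (-7)² − 4·(-14)·(-8) = -399
D < 0 ⇒ definite ⇒ every region one sign ⇒ single well

well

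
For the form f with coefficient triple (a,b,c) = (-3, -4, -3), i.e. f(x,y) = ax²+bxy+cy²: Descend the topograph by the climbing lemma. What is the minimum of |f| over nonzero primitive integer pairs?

translate: b→-2 (≡4 mod 6), so (3,4,3)→(3,-2,2)
flip: (3,-2,2)→(2,2,3)
reduced (well bottom): (2,2,3) with a≤c, −a<b≤a
well minimum |f| = |-2| = 2 (negative-definite)

2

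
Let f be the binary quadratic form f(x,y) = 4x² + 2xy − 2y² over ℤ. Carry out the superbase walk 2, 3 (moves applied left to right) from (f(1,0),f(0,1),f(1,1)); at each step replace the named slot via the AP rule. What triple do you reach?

start (4,-2,4) = (f(1,0),f(0,1),f(1,1))
replace slot 2: 2·(4+4) − (-2) = 18 → (4,18,4)
replace slot 3: 2·(4+18) − 4 = 40 → (4,18,40)

4,18,40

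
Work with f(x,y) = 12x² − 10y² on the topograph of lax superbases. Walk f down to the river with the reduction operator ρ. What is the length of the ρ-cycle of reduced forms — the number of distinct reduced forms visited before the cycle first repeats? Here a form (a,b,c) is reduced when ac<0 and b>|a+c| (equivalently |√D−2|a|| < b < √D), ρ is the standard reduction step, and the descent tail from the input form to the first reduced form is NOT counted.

D = 480, ⌊√D⌋ = 21
descent: ρ → (-10,20,2)  [lands on river]
river: ρ → (2,20,-10)
ρ-cycle length = 2 (tail of 1 descent step not counted)

2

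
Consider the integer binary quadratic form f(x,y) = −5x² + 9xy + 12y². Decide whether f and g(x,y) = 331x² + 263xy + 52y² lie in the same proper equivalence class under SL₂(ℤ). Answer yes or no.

D₁ = 321, D₂ = 321
river cycle of f (length 6): (12, 15, -2), (-2, 17, 4), (4, 15, -6), (-6, 9, 10), (10, 11, -5), (-5, 9, 12)
river cycle of g (length 6): (10, 11, -5), (-5, 9, 12), (12, 15, -2), (-2, 17, 4), (4, 15, -6), (-6, 9, 10)
cycles coincide ⇒ equivalent

yes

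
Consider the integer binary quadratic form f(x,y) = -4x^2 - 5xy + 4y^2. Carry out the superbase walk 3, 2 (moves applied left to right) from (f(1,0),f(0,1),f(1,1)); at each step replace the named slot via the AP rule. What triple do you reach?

start (-4,4,-5) = (f(1,0),f(0,1),f(1,1))
replace slot 3: 2·((-4)+4) − (-5) = 5 → (-4,4,5)
replace slot 2: 2·((-4)+5) − 4 = -2 → (-4,-2,5)

-4,-2,5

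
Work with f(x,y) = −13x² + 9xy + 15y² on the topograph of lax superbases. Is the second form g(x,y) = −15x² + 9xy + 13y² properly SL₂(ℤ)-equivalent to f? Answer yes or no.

D₁ = 861, D₂ = 861
river cycle of f (length 8): (15, 21, -7), (-7, 21, 15), (15, 9, -13), (-13, 17, 11), (11, 27, -3), (-3, 27, 11), (11, 17, -13), (-13, 9, 15)
river cycle of g (length 8): (13, 17, -11), (-11, 27, 3), (3, 27, -11), (-11, 17, 13), (13, 9, -15), (-15, 21, 7), (7, 21, -15), (-15, 9, 13)
cycles differ ⇒ inequivalent

no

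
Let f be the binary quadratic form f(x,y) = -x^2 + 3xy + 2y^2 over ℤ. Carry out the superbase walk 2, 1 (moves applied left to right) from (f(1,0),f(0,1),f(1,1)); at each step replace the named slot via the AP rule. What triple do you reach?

start (-1,2,4) = (f(1,0),f(0,1),f(1,1))
replace slot 2: 2·((-1)+4) − 2 = 4 → (-1,4,4)
replace slot 1: 2·(4+4) − (-1) = 17 → (17,4,4)

17,4,4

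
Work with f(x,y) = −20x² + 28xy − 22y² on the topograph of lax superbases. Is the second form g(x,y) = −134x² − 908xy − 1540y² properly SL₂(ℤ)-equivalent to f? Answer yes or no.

D₁ = -976, D₂ = -976
f is negative-definite; reduce −f:
−f: translate: b→12 (≡-28 mod 40), so (20,-28,22)→(20,12,14)
−f: flip: (20,12,14)→(14,-12,20)
−f: reduced (well bottom): (14,-12,20) with a≤c, −a<b≤a
flip sign back: reduced form of f is (-14,12,-20)
g is negative-definite; reduce −g:
−g: translate: b→104 (≡908 mod 268), so (134,908,1540)→(134,104,22)
−g: flip: (134,104,22)→(22,-104,134)
−g: translate: b→-16 (≡-104 mod 44), so (22,-104,134)→(22,-16,14)
−g: flip: (22,-16,14)→(14,16,22)
−g: translate: b→-12 (≡16 mod 28), so (14,16,22)→(14,-12,20)
−g: reduced (well bottom): (14,-12,20) with a≤c, −a<b≤a
flip sign back: reduced form of g is (-14,12,-20)
reduced forms (-14, 12, -20) vs (-14, 12, -20) ⇒ equivalent

yes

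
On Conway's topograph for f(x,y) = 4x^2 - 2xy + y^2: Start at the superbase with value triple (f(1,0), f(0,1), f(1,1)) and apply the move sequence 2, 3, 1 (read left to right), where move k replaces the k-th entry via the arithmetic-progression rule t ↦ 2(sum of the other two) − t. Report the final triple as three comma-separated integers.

start (4,1,3) = (f(1,0),f(0,1),f(1,1))
replace slot 2: 2·(4+3) − 1 = 13 → (4,13,3)
replace slot 3: 2·(4+13) − 3 = 31 → (4,13,31)
replace slot 1: 2·(13+31) − 4 = 84 → (84,13,31)

84,13,31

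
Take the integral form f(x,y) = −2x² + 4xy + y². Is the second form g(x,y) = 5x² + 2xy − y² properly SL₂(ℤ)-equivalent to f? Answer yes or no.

D₁ = 24, D₂ = 24
river cycle of f (length 2): (1, 4, -2), (-2, 4, 1)
river cycle of g (length 2): (-1, 4, 2), (2, 4, -1)
cycles differ ⇒ inequivalent

no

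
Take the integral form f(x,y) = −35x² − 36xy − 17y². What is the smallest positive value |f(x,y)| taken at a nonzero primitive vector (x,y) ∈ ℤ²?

translate: b→-34 (≡36 mod 70), so (35,36,17)→(35,-34,16)
flip: (35,-34,16)→(16,34,35)
translate: b→2 (≡34 mod 32), so (16,34,35)→(16,2,17)
reduced (well bottom): (16,2,17) with a≤c, −a<b≤a
well minimum |f| = |-16| = 16 (negative-definite)

16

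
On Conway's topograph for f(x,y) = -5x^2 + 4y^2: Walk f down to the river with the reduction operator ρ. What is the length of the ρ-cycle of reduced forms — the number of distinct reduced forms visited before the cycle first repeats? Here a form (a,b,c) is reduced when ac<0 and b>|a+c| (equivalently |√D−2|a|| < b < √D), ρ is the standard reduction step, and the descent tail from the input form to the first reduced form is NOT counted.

D = 80, ⌊√D⌋ = 8
descent: ρ → (4,8,-1)  [lands on river]
river: ρ → (-1,8,4)
ρ-cycle length = 2 (tail of 1 descent step not counted)

2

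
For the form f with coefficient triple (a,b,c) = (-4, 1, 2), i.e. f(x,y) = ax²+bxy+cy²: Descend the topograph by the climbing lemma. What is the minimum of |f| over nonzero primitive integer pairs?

descent: ρ → (2,3,-3)  [lands on river]
river: ρ → (-3,3,2)
river: ρ → (2,5,-1)
river: ρ → (-1,5,2)
closes: descent 1, river 4
min |a| on river = 1

1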